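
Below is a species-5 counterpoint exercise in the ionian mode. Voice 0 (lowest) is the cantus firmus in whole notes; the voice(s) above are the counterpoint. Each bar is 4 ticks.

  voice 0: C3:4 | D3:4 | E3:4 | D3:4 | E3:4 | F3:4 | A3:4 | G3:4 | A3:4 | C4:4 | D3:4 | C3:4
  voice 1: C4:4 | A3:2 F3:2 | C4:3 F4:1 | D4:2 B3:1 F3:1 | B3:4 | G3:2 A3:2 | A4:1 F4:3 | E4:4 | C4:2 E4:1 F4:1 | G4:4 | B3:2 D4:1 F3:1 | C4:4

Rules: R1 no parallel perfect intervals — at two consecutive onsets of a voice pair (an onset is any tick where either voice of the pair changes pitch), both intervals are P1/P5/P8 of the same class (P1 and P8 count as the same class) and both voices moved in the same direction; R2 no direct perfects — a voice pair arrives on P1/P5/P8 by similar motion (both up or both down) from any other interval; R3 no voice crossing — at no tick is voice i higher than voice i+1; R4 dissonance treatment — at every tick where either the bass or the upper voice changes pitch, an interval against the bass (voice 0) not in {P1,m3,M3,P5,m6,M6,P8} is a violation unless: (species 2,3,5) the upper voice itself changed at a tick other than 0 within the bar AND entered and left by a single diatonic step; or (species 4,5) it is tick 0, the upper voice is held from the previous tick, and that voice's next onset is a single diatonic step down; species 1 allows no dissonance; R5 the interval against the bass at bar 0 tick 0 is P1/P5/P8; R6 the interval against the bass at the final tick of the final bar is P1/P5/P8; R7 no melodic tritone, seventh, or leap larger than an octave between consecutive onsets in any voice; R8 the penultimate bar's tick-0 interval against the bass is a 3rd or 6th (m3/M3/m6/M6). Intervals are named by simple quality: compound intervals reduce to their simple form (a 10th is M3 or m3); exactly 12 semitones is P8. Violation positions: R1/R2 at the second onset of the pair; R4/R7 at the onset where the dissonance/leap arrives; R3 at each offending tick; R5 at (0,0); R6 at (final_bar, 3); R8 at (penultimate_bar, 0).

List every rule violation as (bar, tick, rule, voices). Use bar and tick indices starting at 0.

bar 0: v0=C3 v1=C4 downbeat P8
bar 1: v0=D3 v1=A3 downbeat P5
bar 2: v0=E3 v1=C4 downbeat m6
bar 3: v0=D3 v1=D4 downbeat P8
bar 4: v0=E3 v1=B3 downbeat P5
bar 5: v0=F3 v1=G3 downbeat M2
bar 6: v0=A3 v1=A4 downbeat P8
bar 7: v0=G3 v1=E4 downbeat M6
bar 8: v0=A3 v1=C4 downbeat m3
bar 9: v0=C4 v1=G4 downbeat P5
bar 10: v0=D3 v1=B3 downbeat M6
bar 11: v0=C3 v1=C4 downbeat P8
  -> R4 @ bar 2 tick 3 v(0, 1): E3/F4 m2 untreated
  -> R2 @ bar 3 tick 0 v(0, 1): E3/F4 m2 -> D3/D4 P8 similar
  -> R7 @ bar 3 tick 3 v(1,): B3->F3 leap 6st
  -> R2 @ bar 4 tick 0 v(0, 1): D3/F3 m3 -> E3/B3 P5 similar
  -> R7 @ bar 4 tick 0 v(1,): F3->B3 leap 6st
  -> R4 @ bar 5 tick 0 v(0, 1): F3/G3 M2 untreated
  -> R2 @ bar 6 tick 0 v(0, 1): F3/A3 M3 -> A3/A4 P8 similar
  -> R2 @ bar 9 tick 0 v(0, 1): A3/F4 m6 -> C4/G4 P5 similar
  -> R7 @ bar 10 tick 0 v(0,): C4->D3 leap 10st

(2, 3, R4, (0, 1))
(3, 0, R2, (0, 1))
(3, 3, R7, (1,))
(4, 0, R2, (0, 1))
(4, 0, R7, (1,))
(5, 0, R4, (0, 1))
(6, 0, R2, (0, 1))
(9, 0, R2, (0, 1))
(10, 0, R7, (0,))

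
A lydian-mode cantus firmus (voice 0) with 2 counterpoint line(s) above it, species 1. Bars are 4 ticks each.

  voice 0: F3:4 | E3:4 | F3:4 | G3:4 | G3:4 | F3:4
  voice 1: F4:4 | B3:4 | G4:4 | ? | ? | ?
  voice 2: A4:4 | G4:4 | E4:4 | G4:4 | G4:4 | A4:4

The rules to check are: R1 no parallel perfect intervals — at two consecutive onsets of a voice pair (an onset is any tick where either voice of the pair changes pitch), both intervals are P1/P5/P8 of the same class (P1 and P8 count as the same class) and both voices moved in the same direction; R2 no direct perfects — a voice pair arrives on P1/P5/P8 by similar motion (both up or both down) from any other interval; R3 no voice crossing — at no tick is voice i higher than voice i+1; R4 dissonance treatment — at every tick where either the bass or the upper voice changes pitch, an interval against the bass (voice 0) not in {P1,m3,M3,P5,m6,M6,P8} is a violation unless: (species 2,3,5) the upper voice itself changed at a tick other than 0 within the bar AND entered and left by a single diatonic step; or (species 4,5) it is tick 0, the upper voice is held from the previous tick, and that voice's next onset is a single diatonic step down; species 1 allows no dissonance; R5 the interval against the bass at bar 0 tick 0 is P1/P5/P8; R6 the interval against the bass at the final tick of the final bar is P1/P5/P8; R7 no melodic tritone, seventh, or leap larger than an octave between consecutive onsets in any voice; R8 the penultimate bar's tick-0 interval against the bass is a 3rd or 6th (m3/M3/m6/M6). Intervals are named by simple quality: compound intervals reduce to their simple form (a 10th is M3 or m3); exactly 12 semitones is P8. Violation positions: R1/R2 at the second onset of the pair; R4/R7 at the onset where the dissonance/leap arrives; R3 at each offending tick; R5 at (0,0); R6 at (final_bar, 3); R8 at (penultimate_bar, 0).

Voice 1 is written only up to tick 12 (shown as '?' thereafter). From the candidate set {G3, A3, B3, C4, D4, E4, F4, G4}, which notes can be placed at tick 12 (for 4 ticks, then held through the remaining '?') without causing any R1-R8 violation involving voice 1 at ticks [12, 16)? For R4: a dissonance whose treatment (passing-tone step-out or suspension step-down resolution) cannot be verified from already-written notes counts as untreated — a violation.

G3: legal
A3: violates R4,R7
B3: legal
C4: violates R4
D4: legal
E4: legal
F4: violates R4
G4: legal

{B3, D4, E4, G3, G4}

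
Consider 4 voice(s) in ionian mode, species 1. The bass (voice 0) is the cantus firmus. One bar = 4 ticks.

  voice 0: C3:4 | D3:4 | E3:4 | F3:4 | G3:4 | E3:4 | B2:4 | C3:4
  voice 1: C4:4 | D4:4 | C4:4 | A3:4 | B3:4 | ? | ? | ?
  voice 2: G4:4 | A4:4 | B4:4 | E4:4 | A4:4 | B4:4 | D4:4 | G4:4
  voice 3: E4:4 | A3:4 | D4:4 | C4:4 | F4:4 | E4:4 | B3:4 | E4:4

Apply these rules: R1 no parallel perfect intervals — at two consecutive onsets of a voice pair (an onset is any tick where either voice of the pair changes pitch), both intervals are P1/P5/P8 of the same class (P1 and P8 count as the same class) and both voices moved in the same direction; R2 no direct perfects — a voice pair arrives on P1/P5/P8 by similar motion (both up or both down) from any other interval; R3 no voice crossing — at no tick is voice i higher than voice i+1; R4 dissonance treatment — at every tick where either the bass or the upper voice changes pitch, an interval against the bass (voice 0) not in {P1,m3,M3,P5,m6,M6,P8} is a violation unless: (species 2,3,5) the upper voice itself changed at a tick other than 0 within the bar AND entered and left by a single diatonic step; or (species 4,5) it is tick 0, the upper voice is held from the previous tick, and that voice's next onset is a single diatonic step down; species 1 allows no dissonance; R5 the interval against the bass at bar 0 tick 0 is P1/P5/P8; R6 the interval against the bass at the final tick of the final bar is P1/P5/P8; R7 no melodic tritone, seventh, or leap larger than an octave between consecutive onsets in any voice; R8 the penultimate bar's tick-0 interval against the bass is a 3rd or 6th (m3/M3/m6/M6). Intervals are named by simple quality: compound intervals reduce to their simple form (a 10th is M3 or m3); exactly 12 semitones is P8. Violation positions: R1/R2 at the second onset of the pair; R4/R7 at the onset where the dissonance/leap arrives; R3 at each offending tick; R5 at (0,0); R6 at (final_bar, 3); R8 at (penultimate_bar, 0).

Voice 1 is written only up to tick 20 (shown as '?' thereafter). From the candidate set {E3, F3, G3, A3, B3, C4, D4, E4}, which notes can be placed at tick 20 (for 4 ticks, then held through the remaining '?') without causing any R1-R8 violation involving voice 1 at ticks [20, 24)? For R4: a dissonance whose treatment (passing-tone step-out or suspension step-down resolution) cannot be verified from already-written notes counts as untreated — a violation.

{B3, C4, G3}

E3: violates R2
F3: violates R4,R7
G3: legal
A3: violates R2,R4
B3: legal
C4: legal
D4: violates R4
E4: violates R2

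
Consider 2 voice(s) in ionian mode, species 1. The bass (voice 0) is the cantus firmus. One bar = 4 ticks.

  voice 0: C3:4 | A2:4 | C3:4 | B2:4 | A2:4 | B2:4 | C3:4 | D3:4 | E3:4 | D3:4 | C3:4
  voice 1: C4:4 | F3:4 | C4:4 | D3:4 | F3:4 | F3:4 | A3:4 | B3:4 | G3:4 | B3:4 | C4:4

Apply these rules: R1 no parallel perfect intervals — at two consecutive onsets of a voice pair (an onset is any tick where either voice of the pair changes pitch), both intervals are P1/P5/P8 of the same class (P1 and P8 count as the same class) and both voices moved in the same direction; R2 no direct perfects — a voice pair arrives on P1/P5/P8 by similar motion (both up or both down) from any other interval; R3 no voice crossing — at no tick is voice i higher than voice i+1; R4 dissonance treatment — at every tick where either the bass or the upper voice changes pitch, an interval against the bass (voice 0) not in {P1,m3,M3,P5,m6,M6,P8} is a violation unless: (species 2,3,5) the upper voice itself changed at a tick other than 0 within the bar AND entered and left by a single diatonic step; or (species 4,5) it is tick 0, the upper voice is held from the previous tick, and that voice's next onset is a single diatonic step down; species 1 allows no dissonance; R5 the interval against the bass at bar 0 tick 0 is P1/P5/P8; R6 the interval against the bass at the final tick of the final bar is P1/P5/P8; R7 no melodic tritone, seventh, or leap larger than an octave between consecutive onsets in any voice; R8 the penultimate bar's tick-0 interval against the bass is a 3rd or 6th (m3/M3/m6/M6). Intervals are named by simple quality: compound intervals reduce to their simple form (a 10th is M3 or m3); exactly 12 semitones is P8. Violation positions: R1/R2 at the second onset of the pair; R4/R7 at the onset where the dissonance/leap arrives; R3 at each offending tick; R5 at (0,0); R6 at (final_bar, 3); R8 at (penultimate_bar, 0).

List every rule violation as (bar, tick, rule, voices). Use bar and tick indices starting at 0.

(2, 0, R2, (0, 1))
(3, 0, R7, (1,))
(5, 0, R4, (0, 1))

bar 0: v0=C3 v1=C4 downbeat P8
bar 1: v0=A2 v1=F3 downbeat m6
bar 2: v0=C3 v1=C4 downbeat P8
bar 3: v0=B2 v1=D3 downbeat m3
bar 4: v0=A2 v1=F3 downbeat m6
bar 5: v0=B2 v1=F3 downbeat TT
bar 6: v0=C3 v1=A3 downbeat M6
bar 7: v0=D3 v1=B3 downbeat M6
bar 8: v0=E3 v1=G3 downbeat m3
bar 9: v0=D3 v1=B3 downbeat M6
bar 10: v0=C3 v1=C4 downbeat P8
  -> R2 @ bar 2 tick 0 v(0, 1): A2/F3 m6 -> C3/C4 P8 similar
  -> R7 @ bar 3 tick 0 v(1,): C4->D3 leap 10st
  -> R4 @ bar 5 tick 0 v(0, 1): B2/F3 TT untreated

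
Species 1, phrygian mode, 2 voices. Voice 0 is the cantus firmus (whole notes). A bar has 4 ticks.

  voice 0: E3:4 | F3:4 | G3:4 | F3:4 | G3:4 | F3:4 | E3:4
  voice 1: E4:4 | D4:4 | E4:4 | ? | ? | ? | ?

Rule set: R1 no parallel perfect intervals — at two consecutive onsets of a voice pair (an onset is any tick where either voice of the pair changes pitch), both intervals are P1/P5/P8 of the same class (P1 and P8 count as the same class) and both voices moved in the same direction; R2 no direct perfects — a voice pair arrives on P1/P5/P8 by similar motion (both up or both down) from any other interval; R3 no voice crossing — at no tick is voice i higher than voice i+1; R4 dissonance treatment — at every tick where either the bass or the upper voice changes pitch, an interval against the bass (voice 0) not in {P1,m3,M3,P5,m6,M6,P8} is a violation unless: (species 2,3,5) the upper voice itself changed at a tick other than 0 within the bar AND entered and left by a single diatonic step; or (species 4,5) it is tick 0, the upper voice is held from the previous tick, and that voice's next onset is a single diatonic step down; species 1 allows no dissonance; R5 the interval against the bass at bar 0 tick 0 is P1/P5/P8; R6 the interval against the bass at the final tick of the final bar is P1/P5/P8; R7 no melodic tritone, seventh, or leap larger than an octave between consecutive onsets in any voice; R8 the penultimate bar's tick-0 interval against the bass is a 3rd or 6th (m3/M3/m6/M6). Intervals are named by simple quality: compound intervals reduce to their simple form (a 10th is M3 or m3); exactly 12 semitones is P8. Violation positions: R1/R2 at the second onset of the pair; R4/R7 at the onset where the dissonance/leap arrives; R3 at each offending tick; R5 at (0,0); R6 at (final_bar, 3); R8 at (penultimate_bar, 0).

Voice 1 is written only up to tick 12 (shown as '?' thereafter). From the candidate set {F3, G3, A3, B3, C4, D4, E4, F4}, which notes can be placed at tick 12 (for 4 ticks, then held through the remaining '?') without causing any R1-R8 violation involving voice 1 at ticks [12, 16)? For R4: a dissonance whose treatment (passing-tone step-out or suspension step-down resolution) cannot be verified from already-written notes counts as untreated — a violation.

F3: violates R2,R7
G3: violates R4
A3: legal
B3: violates R4
C4: violates R2
D4: legal
E4: violates R4
F4: legal

{A3, D4, F4}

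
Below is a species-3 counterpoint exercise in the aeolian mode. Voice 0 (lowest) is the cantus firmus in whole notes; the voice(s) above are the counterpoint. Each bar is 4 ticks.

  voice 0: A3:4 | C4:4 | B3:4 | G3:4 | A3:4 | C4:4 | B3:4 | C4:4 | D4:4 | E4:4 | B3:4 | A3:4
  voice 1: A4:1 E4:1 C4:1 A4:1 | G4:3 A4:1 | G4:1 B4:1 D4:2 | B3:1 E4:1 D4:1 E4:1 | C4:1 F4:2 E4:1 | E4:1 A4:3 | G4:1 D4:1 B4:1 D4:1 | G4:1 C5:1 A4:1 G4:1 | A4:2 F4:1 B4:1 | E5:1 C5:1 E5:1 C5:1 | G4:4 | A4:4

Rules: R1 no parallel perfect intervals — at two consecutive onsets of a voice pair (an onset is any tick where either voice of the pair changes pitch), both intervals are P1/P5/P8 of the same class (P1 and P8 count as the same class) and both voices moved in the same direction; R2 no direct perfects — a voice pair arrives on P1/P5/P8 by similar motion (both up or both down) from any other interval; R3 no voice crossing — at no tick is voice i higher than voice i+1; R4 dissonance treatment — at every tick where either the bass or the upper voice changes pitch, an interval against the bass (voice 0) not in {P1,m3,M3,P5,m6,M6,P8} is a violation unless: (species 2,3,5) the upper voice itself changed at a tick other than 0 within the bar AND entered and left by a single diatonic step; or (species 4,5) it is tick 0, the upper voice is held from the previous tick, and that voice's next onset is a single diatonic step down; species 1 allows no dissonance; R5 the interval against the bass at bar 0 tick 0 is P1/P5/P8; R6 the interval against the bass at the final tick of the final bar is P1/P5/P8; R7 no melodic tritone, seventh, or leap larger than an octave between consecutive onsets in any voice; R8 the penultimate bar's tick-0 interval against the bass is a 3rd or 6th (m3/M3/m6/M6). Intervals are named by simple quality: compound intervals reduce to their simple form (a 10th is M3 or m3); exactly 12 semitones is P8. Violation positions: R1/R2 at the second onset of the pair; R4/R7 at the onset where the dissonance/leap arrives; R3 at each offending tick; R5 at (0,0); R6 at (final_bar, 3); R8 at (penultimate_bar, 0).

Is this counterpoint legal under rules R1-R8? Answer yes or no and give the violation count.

No (4 violations)

bar 0: v0=A3 v1=A4 (P8)
bar 1: v0=C4 v1=G4 (P5)
bar 2: v0=B3 v1=G4 (m6)
bar 3: v0=G3 v1=B3 (M3)
bar 4: v0=A3 v1=C4 (m3)
bar 5: v0=C4 v1=E4 (M3)
bar 6: v0=B3 v1=G4 (m6)
bar 7: v0=C4 v1=G4 (P5)
bar 8: v0=D4 v1=A4 (P5)
bar 9: v0=E4 v1=E5 (P8)
bar 10: v0=B3 v1=G4 (m6)
bar 11: v0=A3 v1=A4 (P8)
  R2 @ bar7.0: B3/D4 m3 -> C4/G4 P5 similar
  R1 @ bar8.0: C4/G4 P5 -> D4/A4 P5 similar
  R7 @ bar8.3: F4->B4 leap 6st
  R2 @ bar9.0: D4/B4 M6 -> E4/E5 P8 similar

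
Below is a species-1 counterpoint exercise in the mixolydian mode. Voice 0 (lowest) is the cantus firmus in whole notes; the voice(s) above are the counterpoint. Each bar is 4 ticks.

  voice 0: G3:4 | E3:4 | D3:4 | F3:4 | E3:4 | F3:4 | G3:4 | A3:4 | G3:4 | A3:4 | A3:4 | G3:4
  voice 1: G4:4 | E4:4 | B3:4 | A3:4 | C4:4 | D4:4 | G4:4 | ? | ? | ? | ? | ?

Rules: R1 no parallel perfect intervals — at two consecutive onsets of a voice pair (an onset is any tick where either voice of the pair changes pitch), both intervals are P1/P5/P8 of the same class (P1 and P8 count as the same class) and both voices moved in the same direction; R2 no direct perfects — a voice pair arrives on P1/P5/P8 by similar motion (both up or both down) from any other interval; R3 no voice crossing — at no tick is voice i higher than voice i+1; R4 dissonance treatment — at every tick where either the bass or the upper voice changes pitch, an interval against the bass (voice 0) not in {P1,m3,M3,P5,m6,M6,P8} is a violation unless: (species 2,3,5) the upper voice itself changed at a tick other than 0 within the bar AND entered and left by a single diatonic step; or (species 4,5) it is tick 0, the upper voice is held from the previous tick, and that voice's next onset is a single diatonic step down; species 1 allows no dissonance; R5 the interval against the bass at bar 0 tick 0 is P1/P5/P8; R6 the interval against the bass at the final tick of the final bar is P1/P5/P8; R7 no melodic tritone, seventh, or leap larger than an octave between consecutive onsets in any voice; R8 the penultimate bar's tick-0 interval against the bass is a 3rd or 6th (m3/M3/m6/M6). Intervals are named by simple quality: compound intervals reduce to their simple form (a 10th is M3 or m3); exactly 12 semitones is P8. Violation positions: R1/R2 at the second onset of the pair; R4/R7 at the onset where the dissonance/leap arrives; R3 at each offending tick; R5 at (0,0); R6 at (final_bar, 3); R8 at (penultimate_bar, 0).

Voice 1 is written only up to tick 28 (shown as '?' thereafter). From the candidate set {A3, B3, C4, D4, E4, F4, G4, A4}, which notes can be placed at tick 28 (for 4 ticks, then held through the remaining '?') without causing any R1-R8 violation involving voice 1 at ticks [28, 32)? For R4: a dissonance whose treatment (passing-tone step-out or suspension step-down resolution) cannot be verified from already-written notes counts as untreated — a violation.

{C4, E4, F4}

A3: violates R7
B3: violates R4
C4: legal
D4: violates R4
E4: legal
F4: legal
G4: violates R4
A4: violates R1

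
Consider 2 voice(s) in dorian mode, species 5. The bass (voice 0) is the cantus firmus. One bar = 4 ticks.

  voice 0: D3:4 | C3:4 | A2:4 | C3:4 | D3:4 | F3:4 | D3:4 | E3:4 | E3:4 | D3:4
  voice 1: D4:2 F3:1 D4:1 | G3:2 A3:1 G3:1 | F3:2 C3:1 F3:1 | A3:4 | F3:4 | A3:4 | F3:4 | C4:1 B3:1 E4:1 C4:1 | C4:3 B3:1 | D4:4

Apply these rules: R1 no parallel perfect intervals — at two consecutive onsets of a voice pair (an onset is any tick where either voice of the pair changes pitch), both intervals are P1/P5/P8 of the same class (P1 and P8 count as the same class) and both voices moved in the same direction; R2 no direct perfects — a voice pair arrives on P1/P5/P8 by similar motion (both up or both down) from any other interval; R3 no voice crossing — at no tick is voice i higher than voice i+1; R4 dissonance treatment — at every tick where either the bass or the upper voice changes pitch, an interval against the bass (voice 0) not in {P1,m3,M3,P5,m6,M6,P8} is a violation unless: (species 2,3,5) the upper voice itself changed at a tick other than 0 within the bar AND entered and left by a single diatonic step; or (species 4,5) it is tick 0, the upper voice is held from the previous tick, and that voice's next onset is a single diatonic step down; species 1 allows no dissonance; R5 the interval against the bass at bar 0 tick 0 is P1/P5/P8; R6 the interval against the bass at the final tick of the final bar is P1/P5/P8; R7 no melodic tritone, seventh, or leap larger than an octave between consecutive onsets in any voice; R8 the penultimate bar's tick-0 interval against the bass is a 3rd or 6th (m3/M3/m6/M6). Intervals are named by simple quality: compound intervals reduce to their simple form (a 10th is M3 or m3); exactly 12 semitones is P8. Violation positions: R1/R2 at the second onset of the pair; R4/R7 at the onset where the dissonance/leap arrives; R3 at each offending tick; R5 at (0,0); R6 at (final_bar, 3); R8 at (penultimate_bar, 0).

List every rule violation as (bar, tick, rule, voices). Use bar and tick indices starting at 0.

(1, 0, R2, (0, 1))

bar 0: v0=D3 v1=D4 downbeat P8
bar 1: v0=C3 v1=G3 downbeat P5
bar 2: v0=A2 v1=F3 downbeat m6
bar 3: v0=C3 v1=A3 downbeat M6
bar 4: v0=D3 v1=F3 downbeat m3
bar 5: v0=F3 v1=A3 downbeat M3
bar 6: v0=D3 v1=F3 downbeat m3
bar 7: v0=E3 v1=C4 downbeat m6
bar 8: v0=E3 v1=C4 downbeat m6
bar 9: v0=D3 v1=D4 downbeat P8
  -> R2 @ bar 1 tick 0 v(0, 1): D3/D4 P8 -> C3/G3 P5 similar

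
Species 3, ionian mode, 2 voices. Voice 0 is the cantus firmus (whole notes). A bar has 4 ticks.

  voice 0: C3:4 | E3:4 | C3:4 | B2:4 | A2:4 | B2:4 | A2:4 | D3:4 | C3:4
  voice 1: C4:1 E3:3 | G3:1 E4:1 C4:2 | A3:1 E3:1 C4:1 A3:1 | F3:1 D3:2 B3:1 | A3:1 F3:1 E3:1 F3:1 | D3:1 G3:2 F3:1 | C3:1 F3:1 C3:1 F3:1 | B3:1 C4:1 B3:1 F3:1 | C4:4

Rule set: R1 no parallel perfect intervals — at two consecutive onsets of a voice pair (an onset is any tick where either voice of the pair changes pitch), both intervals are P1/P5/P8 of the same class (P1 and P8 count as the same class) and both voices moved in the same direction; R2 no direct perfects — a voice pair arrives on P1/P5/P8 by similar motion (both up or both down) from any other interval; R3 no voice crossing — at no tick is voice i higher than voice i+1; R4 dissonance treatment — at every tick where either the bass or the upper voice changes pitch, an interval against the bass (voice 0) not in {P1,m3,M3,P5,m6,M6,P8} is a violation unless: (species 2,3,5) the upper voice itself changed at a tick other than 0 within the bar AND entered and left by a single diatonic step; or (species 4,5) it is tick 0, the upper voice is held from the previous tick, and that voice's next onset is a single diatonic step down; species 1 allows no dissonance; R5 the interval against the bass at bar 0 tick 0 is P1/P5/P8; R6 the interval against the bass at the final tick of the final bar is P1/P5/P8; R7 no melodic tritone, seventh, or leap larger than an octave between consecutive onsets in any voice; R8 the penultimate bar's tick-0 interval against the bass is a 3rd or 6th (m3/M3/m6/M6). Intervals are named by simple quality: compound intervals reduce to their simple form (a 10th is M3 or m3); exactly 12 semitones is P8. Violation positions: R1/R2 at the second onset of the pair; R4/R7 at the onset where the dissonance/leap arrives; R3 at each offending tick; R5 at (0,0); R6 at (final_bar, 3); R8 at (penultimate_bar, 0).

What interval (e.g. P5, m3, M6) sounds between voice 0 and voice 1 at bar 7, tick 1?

voice 0=D3 voice 1=C4 -> m7

m7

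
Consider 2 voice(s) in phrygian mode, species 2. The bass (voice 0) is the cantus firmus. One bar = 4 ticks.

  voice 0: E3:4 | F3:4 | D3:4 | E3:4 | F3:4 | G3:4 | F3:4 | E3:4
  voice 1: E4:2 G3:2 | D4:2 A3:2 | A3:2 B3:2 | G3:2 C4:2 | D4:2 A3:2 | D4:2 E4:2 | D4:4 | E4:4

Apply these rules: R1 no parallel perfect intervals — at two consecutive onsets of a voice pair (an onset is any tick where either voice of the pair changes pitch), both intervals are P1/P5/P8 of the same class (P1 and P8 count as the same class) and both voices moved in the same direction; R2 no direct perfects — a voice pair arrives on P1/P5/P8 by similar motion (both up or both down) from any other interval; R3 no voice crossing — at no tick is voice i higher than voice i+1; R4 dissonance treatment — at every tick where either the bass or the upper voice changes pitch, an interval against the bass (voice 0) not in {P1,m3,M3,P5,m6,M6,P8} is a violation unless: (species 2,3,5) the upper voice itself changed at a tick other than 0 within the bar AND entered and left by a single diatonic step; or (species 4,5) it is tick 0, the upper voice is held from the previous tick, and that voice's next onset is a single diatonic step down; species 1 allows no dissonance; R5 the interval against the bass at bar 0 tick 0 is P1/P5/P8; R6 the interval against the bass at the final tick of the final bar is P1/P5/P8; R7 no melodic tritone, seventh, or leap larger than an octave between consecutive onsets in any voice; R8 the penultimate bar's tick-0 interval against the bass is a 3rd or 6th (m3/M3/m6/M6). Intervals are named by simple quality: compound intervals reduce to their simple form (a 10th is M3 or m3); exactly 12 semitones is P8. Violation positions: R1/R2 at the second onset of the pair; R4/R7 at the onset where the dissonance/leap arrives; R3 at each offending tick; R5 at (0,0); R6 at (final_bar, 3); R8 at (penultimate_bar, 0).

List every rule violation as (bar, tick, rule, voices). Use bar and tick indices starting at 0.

bar 0: v0=E3 v1=E4 downbeat P8
bar 1: v0=F3 v1=D4 downbeat M6
bar 2: v0=D3 v1=A3 downbeat P5
bar 3: v0=E3 v1=G3 downbeat m3
bar 4: v0=F3 v1=D4 downbeat M6
bar 5: v0=G3 v1=D4 downbeat P5
bar 6: v0=F3 v1=D4 downbeat M6
bar 7: v0=E3 v1=E4 downbeat P8
  -> R2 @ bar 5 tick 0 v(0, 1): F3/A3 M3 -> G3/D4 P5 similar

(5, 0, R2, (0, 1))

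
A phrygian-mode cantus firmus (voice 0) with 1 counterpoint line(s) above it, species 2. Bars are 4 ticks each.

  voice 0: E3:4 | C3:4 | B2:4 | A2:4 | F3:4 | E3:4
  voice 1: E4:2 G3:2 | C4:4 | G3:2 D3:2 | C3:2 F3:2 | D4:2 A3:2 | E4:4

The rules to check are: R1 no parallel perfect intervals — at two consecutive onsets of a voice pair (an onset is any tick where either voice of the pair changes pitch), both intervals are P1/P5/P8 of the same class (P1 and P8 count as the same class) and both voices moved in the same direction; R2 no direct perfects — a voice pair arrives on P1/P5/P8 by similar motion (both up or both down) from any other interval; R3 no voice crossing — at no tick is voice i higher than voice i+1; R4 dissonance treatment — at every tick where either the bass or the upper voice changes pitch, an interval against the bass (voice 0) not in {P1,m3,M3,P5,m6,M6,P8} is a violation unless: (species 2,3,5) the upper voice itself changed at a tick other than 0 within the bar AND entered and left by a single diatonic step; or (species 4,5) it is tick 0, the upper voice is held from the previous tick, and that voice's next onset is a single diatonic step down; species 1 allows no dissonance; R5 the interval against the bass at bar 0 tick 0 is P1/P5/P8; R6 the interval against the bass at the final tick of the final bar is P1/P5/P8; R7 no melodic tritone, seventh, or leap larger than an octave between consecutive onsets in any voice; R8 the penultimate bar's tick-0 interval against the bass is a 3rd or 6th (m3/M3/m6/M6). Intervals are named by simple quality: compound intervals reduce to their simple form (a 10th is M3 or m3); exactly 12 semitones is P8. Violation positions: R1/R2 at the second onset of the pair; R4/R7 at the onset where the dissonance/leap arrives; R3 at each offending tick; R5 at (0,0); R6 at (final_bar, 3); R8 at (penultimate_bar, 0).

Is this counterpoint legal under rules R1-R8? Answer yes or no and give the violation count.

bar 0: v0=E3 v1=E4 (P8)
bar 1: v0=C3 v1=C4 (P8)
bar 2: v0=B2 v1=G3 (m6)
bar 3: v0=A2 v1=C3 (m3)
bar 4: v0=F3 v1=D4 (M6)
bar 5: v0=E3 v1=E4 (P8)

Yes (0 violations)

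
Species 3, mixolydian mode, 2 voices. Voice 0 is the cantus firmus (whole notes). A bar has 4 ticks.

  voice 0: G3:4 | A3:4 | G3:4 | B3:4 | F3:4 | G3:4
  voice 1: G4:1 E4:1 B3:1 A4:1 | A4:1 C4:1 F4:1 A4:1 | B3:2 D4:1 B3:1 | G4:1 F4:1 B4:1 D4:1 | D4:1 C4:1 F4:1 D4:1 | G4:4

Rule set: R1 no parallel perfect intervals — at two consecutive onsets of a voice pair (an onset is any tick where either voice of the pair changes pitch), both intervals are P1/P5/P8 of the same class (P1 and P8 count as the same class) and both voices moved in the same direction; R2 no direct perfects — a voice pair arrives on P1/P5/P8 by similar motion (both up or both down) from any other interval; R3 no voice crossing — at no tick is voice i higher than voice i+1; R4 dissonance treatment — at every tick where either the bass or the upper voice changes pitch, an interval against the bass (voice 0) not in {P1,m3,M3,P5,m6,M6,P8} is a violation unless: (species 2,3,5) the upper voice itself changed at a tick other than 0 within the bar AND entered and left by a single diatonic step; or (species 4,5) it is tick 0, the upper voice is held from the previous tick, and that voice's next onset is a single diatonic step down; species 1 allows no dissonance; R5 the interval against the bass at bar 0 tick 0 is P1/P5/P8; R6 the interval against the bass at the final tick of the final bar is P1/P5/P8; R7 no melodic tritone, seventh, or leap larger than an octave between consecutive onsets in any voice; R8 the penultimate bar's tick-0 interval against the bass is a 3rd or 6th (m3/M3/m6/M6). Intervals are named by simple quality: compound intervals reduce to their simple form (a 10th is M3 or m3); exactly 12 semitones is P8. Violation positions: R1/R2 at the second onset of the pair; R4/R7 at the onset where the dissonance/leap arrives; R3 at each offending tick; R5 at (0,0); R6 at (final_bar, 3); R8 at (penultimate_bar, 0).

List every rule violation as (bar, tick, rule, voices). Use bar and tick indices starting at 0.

bar 0: v0=G3 v1=G4 downbeat P8
bar 1: v0=A3 v1=A4 downbeat P8
bar 2: v0=G3 v1=B3 downbeat M3
bar 3: v0=B3 v1=G4 downbeat m6
bar 4: v0=F3 v1=D4 downbeat M6
bar 5: v0=G3 v1=G4 downbeat P8
  -> R4 @ bar 0 tick 3 v(0, 1): G3/A4 M2 untreated
  -> R7 @ bar 0 tick 3 v(1,): B3->A4 leap 10st
  -> R7 @ bar 2 tick 0 v(1,): A4->B3 leap 10st
  -> R4 @ bar 3 tick 1 v(0, 1): B3/F4 TT untreated
  -> R7 @ bar 3 tick 2 v(1,): F4->B4 leap 6st
  -> R7 @ bar 4 tick 0 v(0,): B3->F3 leap 6st
  -> R2 @ bar 5 tick 0 v(0, 1): F3/D4 M6 -> G3/G4 P8 similar

(0, 3, R4, (0, 1))
(0, 3, R7, (1,))
(2, 0, R7, (1,))
(3, 1, R4, (0, 1))
(3, 2, R7, (1,))
(4, 0, R7, (0,))
(5, 0, R2, (0, 1))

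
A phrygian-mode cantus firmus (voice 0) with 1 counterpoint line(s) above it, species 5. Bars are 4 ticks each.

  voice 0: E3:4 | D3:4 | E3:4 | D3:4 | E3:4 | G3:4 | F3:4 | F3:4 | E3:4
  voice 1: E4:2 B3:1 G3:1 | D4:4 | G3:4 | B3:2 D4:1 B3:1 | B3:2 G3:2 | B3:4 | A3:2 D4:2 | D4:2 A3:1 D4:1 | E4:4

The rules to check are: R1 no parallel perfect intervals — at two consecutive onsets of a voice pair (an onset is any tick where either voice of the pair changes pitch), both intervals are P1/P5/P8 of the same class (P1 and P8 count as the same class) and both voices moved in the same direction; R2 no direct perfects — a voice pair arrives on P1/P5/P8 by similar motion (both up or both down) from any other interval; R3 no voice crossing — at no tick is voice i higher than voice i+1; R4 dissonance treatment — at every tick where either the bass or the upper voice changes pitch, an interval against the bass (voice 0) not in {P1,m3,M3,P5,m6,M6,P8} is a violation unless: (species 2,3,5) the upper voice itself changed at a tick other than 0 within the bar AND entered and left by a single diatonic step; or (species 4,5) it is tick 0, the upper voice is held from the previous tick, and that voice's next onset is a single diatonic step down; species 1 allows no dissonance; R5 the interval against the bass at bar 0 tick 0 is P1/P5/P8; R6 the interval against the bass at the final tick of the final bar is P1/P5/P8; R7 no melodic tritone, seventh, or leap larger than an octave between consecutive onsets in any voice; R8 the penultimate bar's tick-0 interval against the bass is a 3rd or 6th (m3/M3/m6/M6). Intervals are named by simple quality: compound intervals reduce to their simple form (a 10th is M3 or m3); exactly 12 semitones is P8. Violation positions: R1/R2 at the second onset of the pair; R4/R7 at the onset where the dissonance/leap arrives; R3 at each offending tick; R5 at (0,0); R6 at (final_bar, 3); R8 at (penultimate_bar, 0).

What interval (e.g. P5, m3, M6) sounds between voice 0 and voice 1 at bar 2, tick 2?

voice 0=E3 voice 1=G3 -> m3

m3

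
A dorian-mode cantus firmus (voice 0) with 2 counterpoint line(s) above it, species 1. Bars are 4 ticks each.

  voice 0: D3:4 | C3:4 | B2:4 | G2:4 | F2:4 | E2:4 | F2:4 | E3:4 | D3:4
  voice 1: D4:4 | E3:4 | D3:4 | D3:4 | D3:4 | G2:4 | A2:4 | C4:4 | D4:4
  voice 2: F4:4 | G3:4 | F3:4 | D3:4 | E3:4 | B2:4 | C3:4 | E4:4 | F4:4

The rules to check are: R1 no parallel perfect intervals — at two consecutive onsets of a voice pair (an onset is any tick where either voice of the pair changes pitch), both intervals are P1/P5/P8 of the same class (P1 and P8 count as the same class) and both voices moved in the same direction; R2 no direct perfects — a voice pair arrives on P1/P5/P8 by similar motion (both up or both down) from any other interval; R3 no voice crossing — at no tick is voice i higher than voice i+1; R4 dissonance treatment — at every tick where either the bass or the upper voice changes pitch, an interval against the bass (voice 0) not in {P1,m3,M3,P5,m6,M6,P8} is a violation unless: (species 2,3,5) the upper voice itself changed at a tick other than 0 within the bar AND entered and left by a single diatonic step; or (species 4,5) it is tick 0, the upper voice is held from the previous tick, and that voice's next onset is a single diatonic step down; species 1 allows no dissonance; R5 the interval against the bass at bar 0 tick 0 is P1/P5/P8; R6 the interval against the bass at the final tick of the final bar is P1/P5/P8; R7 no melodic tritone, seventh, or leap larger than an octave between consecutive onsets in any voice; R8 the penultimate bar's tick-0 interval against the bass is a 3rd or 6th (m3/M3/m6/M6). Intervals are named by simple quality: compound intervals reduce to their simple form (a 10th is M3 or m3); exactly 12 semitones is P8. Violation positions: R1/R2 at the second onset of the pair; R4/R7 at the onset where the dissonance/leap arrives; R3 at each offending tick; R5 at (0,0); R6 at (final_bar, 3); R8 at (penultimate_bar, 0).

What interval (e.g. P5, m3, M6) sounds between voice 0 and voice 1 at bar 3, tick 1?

voice 0=G2 voice 1=D3 -> P5

P5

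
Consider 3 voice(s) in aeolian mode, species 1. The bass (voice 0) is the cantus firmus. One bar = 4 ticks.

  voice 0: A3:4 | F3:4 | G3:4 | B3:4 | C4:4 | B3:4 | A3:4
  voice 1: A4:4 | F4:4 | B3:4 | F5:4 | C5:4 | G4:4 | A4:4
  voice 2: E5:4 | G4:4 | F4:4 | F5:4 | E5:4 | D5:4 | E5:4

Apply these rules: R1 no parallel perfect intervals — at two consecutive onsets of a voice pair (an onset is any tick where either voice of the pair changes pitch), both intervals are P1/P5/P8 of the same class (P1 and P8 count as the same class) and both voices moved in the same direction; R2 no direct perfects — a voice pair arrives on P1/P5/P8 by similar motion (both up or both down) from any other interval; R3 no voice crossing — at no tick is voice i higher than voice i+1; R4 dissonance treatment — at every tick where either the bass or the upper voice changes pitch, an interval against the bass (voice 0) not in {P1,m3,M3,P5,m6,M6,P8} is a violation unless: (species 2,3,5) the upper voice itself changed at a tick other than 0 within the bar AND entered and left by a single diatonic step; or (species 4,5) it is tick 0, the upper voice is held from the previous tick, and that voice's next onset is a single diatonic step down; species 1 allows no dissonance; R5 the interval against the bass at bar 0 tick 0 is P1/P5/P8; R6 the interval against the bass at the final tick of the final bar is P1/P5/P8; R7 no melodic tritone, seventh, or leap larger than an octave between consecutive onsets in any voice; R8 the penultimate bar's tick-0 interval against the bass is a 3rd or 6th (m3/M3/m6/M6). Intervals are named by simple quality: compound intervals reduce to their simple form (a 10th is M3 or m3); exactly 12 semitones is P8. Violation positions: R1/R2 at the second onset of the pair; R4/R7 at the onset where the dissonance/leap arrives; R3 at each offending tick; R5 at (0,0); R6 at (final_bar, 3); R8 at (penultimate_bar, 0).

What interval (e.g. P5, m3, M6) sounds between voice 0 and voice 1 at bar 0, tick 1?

P8

voice 0=A3 voice 1=A4 -> P8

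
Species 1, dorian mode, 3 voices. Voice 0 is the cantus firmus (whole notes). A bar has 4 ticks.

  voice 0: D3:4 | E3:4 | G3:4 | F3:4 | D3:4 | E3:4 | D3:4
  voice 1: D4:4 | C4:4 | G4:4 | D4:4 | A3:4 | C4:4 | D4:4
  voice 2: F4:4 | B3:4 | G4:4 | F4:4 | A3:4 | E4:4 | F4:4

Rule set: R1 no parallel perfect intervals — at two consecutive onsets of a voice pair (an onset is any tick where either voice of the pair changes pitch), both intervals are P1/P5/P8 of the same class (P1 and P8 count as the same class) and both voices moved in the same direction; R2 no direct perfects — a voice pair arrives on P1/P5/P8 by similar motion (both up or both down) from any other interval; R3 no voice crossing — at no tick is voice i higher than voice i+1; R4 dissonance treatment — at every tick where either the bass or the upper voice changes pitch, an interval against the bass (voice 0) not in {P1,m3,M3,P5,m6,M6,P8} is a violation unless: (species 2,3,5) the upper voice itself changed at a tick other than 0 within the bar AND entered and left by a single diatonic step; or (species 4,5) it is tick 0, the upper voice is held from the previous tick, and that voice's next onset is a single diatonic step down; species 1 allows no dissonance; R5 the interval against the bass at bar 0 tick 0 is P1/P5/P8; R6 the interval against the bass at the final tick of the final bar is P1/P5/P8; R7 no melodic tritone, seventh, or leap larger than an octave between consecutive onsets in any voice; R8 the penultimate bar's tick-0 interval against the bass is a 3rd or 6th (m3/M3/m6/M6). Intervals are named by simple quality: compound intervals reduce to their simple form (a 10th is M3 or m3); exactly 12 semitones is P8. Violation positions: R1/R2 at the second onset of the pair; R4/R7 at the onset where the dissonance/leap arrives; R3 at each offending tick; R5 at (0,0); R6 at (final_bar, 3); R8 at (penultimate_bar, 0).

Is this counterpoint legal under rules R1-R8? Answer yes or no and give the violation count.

bar 0: v0=D3 v1=D4 v2=F4 (m3)
bar 1: v0=E3 v1=C4 v2=B3 (P5)
bar 2: v0=G3 v1=G4 v2=G4 (P8)
bar 3: v0=F3 v1=D4 v2=F4 (P8)
bar 4: v0=D3 v1=A3 v2=A3 (P5)
bar 5: v0=E3 v1=C4 v2=E4 (P8)
bar 6: v0=D3 v1=D4 v2=F4 (m3)
  R5 @ bar0.0: opens on m3
  R3 @ bar1.0: C4 above B3
  R7 @ bar1.0: F4->B3 leap 6st
  R3 @ bar1.1: C4 above B3
  R3 @ bar1.2: C4 above B3
  R3 @ bar1.3: C4 above B3
  R2 @ bar2.0: E3/C4 m6 -> G3/G4 P8 similar
  R2 @ bar2.0: E3/B3 P5 -> G3/G4 P8 similar
  R2 @ bar2.0: C4/B3 m2 -> G4/G4 P1 similar
  R1 @ bar3.0: G3/G4 P8 -> F3/F4 P8 similar
  R2 @ bar4.0: F3/D4 M6 -> D3/A3 P5 similar
  R2 @ bar4.0: F3/F4 P8 -> D3/A3 P5 similar
  R2 @ bar4.0: D4/F4 m3 -> A3/A3 P1 similar
  R2 @ bar5.0: D3/A3 P5 -> E3/E4 P8 similar
  R8 @ bar5.0: penult P8 not 3rd/6th
  R6 @ bar6.3: closes on m3

No (16 violations)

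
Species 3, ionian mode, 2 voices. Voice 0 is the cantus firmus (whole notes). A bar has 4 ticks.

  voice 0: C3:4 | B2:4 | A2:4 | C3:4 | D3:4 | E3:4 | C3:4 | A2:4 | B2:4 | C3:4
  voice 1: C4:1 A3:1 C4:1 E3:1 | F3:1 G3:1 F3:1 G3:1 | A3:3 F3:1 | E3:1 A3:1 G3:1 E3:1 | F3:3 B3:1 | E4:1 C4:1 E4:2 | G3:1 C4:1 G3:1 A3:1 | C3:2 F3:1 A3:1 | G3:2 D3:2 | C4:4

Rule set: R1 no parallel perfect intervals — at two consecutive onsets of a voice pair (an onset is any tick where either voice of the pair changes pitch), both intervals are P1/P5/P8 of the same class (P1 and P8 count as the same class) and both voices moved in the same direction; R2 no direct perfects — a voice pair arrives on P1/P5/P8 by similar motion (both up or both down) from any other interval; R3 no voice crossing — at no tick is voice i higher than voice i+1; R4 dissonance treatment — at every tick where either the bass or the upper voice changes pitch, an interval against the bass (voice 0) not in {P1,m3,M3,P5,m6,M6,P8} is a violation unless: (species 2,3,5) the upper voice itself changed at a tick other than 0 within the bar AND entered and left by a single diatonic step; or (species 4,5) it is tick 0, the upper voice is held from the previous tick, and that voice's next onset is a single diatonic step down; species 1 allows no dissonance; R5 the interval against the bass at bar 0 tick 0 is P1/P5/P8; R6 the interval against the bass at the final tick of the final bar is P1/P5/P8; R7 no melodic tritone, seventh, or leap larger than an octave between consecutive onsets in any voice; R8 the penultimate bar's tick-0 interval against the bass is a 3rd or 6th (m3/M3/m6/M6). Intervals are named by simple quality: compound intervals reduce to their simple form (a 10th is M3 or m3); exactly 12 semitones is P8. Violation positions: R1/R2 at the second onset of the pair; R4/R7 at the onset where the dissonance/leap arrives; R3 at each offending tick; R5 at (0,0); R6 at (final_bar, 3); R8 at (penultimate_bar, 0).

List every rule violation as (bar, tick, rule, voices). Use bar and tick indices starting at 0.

bar 0: v0=C3 v1=C4 downbeat P8
bar 1: v0=B2 v1=F3 downbeat TT
bar 2: v0=A2 v1=A3 downbeat P8
bar 3: v0=C3 v1=E3 downbeat M3
bar 4: v0=D3 v1=F3 downbeat m3
bar 5: v0=E3 v1=E4 downbeat P8
bar 6: v0=C3 v1=G3 downbeat P5
bar 7: v0=A2 v1=C3 downbeat m3
bar 8: v0=B2 v1=G3 downbeat m6
bar 9: v0=C3 v1=C4 downbeat P8
  -> R4 @ bar 1 tick 0 v(0, 1): B2/F3 TT untreated
  -> R7 @ bar 4 tick 3 v(1,): F3->B3 leap 6st
  -> R2 @ bar 5 tick 0 v(0, 1): D3/B3 M6 -> E3/E4 P8 similar
  -> R2 @ bar 6 tick 0 v(0, 1): E3/E4 P8 -> C3/G3 P5 similar
  -> R2 @ bar 9 tick 0 v(0, 1): B2/D3 m3 -> C3/C4 P8 similar
  -> R7 @ bar 9 tick 0 v(1,): D3->C4 leap 10st

(1, 0, R4, (0, 1))
(4, 3, R7, (1,))
(5, 0, R2, (0, 1))
(6, 0, R2, (0, 1))
(9, 0, R2, (0, 1))
(9, 0, R7, (1,))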